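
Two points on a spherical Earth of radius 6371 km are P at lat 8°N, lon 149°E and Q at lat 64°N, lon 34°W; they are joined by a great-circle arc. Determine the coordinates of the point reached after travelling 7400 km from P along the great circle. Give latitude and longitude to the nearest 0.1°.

≈ lat 74.5°N, lon 153.7°E

The haversine formula gives a central angle δ ≈ 1.884 rad (108.0°) between the endpoints. The total great-circle distance is δ·R ≈ 1.884 × 6371 ≈ 12005 km, so the target fraction is f = 7400/12005 ≈ 0.616.
Interpolate at f ≈ 0.616 with slerp weights a = sin((1−f)δ)/sin δ ≈ 0.695, b = sin(fδ)/sin δ ≈ 0.964.
p = a·p₁ + b·p₂ ≈ (-0.240, 0.118, 0.964); φ = arcsin(p_z) ≈ 74.49°, λ = atan2(p_y, p_x) ≈ 153.75°.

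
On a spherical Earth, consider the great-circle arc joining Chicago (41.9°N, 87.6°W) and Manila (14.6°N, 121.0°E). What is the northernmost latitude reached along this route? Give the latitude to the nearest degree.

The great circle lies in the plane with unit normal n̂ = (p₁ × p₂)/|p₁ × p₂|.
Here n̂_z ≈ -0.389; the vertex latitude is φ_max = arccos|n̂_z| ≈ 67.1°.

≈ 67°N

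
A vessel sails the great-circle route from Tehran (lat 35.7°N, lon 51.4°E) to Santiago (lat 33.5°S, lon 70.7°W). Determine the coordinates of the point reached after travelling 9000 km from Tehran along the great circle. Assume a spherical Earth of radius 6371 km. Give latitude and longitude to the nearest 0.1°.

≈ lat 6.7°S, lon 22.4°W

The haversine formula gives a central angle δ ≈ 2.321 rad (133.0°) between the endpoints. The total great-circle distance is δ·R ≈ 2.321 × 6371 ≈ 14788 km, so the target fraction is f = 9000/14788 ≈ 0.609.
Interpolate at f ≈ 0.609 with slerp weights a = sin((1−f)δ)/sin δ ≈ 1.078, b = sin(fδ)/sin δ ≈ 1.350.
p = a·p₁ + b·p₂ ≈ (0.918, -0.378, -0.116); φ = arcsin(p_z) ≈ -6.66°, λ = atan2(p_y, p_x) ≈ -22.39°.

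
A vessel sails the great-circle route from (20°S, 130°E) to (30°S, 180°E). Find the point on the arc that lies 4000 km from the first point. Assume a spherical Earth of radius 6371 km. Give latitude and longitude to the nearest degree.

Write both endpoints as unit vectors p₁, p₂ with components (cos φ cos λ, cos φ sin λ, sin φ).
The central angle between the endpoints is δ = arccos(p₁·p₂) ≈ 0.804 rad (46.0°). The total great-circle distance is δ·R ≈ 0.804 × 6371 ≈ 5120 km, so the target fraction is f = 4000/5120 ≈ 0.781.
Interpolate at f ≈ 0.781 with slerp weights a = sin((1−f)δ)/sin δ ≈ 0.243, b = sin(fδ)/sin δ ≈ 0.816.
p = a·p₁ + b·p₂ ≈ (-0.853, 0.175, -0.491); φ = arcsin(p_z) ≈ -29.41°, λ = atan2(p_y, p_x) ≈ 168.42°.

≈ (29°S, 168°E)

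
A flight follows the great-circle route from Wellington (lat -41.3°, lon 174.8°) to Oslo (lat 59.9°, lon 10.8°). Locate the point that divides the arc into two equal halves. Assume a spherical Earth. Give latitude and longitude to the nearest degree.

Write both endpoints as unit vectors p₁, p₂ with components (cos φ cos λ, cos φ sin λ, sin φ).
The central angle between the endpoints is δ = arccos(p₁·p₂) ≈ 2.774 rad (158.9°).
Interpolate at f = 1/2 with slerp weights a = sin((1−f)δ)/sin δ ≈ 2.735, b = sin(fδ)/sin δ ≈ 2.735.
p = a·p₁ + b·p₂ ≈ (-0.699, 0.443, 0.561); φ = arcsin(p_z) ≈ 34.14°, λ = atan2(p_y, p_x) ≈ 147.62°.

≈ lat 34°, lon 148°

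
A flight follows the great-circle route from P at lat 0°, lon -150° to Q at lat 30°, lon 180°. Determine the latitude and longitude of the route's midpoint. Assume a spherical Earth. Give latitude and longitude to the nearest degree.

≈ lat 16°, lon -164°

Convert each endpoint to a unit vector on the sphere (x = cos φ cos λ, y = cos φ sin λ, z = sin φ).
The central angle between the endpoints is δ = arccos(p₁·p₂) ≈ 0.723 rad (41.4°).
Interpolate at f = 1/2 with slerp weights a = sin((1−f)δ)/sin δ ≈ 0.535, b = sin(fδ)/sin δ ≈ 0.535.
p = a·p₁ + b·p₂ ≈ (-0.926, -0.267, 0.267); φ = arcsin(p_z) ≈ 15.50°, λ = atan2(p_y, p_x) ≈ -163.90°.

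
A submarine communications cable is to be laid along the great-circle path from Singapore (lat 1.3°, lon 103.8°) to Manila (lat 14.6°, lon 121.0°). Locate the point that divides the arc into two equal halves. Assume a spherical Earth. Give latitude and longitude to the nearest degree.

≈ lat 8°, lon 112°

Convert each endpoint to a unit vector on the sphere (x = cos φ cos λ, y = cos φ sin λ, z = sin φ).
The central angle between the endpoints is δ = arccos(p₁·p₂) ≈ 0.377 rad (21.6°).
Interpolate at f = 1/2 with slerp weights a = sin((1−f)δ)/sin δ ≈ 0.509, b = sin(fδ)/sin δ ≈ 0.509.
p = a·p₁ + b·p₂ ≈ (-0.375, 0.916, 0.140); φ = arcsin(p_z) ≈ 8.04°, λ = atan2(p_y, p_x) ≈ 112.26°.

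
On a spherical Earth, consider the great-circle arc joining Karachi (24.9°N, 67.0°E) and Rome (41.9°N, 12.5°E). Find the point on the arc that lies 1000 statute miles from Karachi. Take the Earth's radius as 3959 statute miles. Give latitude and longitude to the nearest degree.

The haversine formula gives a central angle δ ≈ 0.832 rad (47.7°) between the endpoints. The total great-circle distance is δ·R ≈ 0.832 × 3959 ≈ 3295 mi, so the target fraction is f = 1000/3295 ≈ 0.304.
Interpolate at f ≈ 0.304 with slerp weights a = sin((1−f)δ)/sin δ ≈ 0.741, b = sin(fδ)/sin δ ≈ 0.338.
p = a·p₁ + b·p₂ ≈ (0.508, 0.673, 0.538); φ = arcsin(p_z) ≈ 32.52°, λ = atan2(p_y, p_x) ≈ 52.94°.

≈ 33°N, 53°E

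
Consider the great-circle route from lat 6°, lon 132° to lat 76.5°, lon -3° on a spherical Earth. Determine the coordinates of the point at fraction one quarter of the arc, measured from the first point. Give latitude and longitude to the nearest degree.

≈ lat 29°, lon 128°

Write both endpoints as unit vectors p₁, p₂ with components (cos φ cos λ, cos φ sin λ, sin φ).
The central angle between the endpoints is δ = arccos(p₁·p₂) ≈ 1.633 rad (93.6°).
Interpolate at f = 1/4 with slerp weights a = sin((1−f)δ)/sin δ ≈ 0.943, b = sin(fδ)/sin δ ≈ 0.398.
p = a·p₁ + b·p₂ ≈ (-0.535, 0.692, 0.485); φ = arcsin(p_z) ≈ 29.04°, λ = atan2(p_y, p_x) ≈ 127.69°.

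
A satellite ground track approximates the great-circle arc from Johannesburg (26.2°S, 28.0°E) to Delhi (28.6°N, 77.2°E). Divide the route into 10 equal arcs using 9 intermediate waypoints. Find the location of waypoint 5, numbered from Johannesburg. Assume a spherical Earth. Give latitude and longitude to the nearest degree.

Convert each endpoint to a unit vector on the sphere (x = cos φ cos λ, y = cos φ sin λ, z = sin φ).
The central angle between the endpoints is δ = arccos(p₁·p₂) ≈ 1.263 rad (72.3°).
Interpolate at f = 5/10 with slerp weights a = sin((1−f)δ)/sin δ ≈ 0.619, b = sin(fδ)/sin δ ≈ 0.619.
p = a·p₁ + b·p₂ ≈ (0.611, 0.791, 0.023); φ = arcsin(p_z) ≈ 1.32°, λ = atan2(p_y, p_x) ≈ 52.32°.

≈ (1°N, 52°E)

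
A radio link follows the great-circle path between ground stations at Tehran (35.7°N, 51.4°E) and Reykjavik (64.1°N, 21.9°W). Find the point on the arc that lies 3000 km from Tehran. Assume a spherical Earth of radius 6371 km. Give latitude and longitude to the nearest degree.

The haversine formula gives a central angle δ ≈ 0.893 rad (51.2°) between the endpoints. The total great-circle distance is δ·R ≈ 0.893 × 6371 ≈ 5691 km, so the target fraction is f = 3000/5691 ≈ 0.527.
Interpolate at f ≈ 0.527 with slerp weights a = sin((1−f)δ)/sin δ ≈ 0.526, b = sin(fδ)/sin δ ≈ 0.582.
p = a·p₁ + b·p₂ ≈ (0.503, 0.239, 0.831); φ = arcsin(p_z) ≈ 56.18°, λ = atan2(p_y, p_x) ≈ 25.44°.

≈ (56°N, 25°E)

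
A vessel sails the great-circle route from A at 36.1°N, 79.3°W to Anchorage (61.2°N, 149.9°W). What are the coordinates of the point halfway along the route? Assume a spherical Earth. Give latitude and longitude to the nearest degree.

≈ 54°N, 104°W

Convert each endpoint to a unit vector on the sphere (x = cos φ cos λ, y = cos φ sin λ, z = sin φ).
The central angle between the endpoints is δ = arccos(p₁·p₂) ≈ 0.869 rad (49.8°).
Interpolate at f = 1/2 with slerp weights a = sin((1−f)δ)/sin δ ≈ 0.551, b = sin(fδ)/sin δ ≈ 0.551.
p = a·p₁ + b·p₂ ≈ (-0.147, -0.571, 0.808); φ = arcsin(p_z) ≈ 53.88°, λ = atan2(p_y, p_x) ≈ -104.45°.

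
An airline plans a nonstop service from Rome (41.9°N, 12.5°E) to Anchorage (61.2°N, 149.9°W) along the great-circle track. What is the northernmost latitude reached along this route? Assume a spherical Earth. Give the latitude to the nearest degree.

The great circle lies in the plane with unit normal n̂ = (p₁ × p₂)/|p₁ × p₂|.
Here n̂_z ≈ -0.112; the vertex latitude is φ_max = arccos|n̂_z| ≈ 83.6°.
Check via Clairaut: cos φ_max = |cos φ₁| · sin C = cos(41.9°)·sin(8.6°) ≈ 0.112, again giving ≈ 83.6°.

≈ 84°N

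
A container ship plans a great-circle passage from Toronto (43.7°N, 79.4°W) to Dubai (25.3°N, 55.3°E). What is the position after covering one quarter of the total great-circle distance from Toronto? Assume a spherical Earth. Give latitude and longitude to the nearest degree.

Write both endpoints as unit vectors p₁, p₂ with components (cos φ cos λ, cos φ sin λ, sin φ).
The central angle between the endpoints is δ = arccos(p₁·p₂) ≈ 1.736 rad (99.5°).
Interpolate at f = 1/4 with slerp weights a = sin((1−f)δ)/sin δ ≈ 0.977, b = sin(fδ)/sin δ ≈ 0.426.
p = a·p₁ + b·p₂ ≈ (0.349, -0.378, 0.857); φ = arcsin(p_z) ≈ 59.03°, λ = atan2(p_y, p_x) ≈ -47.23°.

≈ 59°N, 47°W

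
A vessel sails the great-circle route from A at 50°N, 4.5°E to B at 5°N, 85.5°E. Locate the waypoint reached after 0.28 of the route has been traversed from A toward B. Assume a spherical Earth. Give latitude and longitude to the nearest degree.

Convert each endpoint to a unit vector on the sphere (x = cos φ cos λ, y = cos φ sin λ, z = sin φ).
The central angle between the endpoints is δ = arccos(p₁·p₂) ≈ 1.403 rad (80.4°).
Interpolate at f = 0.28 with slerp weights a = sin((1−f)δ)/sin δ ≈ 0.859, b = sin(fδ)/sin δ ≈ 0.388.
p = a·p₁ + b·p₂ ≈ (0.581, 0.429, 0.692); φ = arcsin(p_z) ≈ 43.78°, λ = atan2(p_y, p_x) ≈ 36.45°.

≈ 44°N, 36°E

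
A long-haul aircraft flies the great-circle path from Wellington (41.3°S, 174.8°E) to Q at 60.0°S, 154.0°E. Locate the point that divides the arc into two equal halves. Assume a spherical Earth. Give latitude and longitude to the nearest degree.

≈ 51°S, 167°E

Write both endpoints as unit vectors p₁, p₂ with components (cos φ cos λ, cos φ sin λ, sin φ).
The central angle between the endpoints is δ = arccos(p₁·p₂) ≈ 0.396 rad (22.7°).
Interpolate at f = 1/2 with slerp weights a = sin((1−f)δ)/sin δ ≈ 0.510, b = sin(fδ)/sin δ ≈ 0.510.
p = a·p₁ + b·p₂ ≈ (-0.611, 0.146, -0.778); φ = arcsin(p_z) ≈ -51.10°, λ = atan2(p_y, p_x) ≈ 166.51°.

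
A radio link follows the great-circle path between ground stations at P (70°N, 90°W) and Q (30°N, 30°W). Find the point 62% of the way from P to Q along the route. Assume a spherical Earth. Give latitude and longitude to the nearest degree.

From cos δ = sin φ₁ sin φ₂ + cos φ₁ cos φ₂ cos Δλ, the central angle is δ ≈ 0.905 rad (51.8°).
Interpolate at f = 0.62 with slerp weights a = sin((1−f)δ)/sin δ ≈ 0.429, b = sin(fδ)/sin δ ≈ 0.677.
p = a·p₁ + b·p₂ ≈ (0.507, -0.440, 0.741); φ = arcsin(p_z) ≈ 47.83°, λ = atan2(p_y, p_x) ≈ -40.90°.

≈ (48°N, 41°W)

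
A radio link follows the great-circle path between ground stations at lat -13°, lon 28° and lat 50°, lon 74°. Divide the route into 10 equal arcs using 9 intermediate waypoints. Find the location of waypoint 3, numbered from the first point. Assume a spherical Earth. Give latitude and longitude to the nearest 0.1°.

Write both endpoints as unit vectors p₁, p₂ with components (cos φ cos λ, cos φ sin λ, sin φ).
The central angle between the endpoints is δ = arccos(p₁·p₂) ≈ 1.305 rad (74.8°).
Interpolate at f = 3/10 with slerp weights a = sin((1−f)δ)/sin δ ≈ 0.820, b = sin(fδ)/sin δ ≈ 0.395.
p = a·p₁ + b·p₂ ≈ (0.776, 0.620, 0.118); φ = arcsin(p_z) ≈ 6.80°, λ = atan2(p_y, p_x) ≈ 38.61°.

≈ lat 6.8°, lon 38.6°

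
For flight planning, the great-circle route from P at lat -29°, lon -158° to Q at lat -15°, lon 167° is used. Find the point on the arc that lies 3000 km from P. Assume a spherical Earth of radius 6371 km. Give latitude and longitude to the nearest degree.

Convert each endpoint to a unit vector on the sphere (x = cos φ cos λ, y = cos φ sin λ, z = sin φ).
The central angle between the endpoints is δ = arccos(p₁·p₂) ≈ 0.614 rad (35.2°). The total great-circle distance is δ·R ≈ 0.614 × 6371 ≈ 3910 km, so the target fraction is f = 3000/3910 ≈ 0.767.
Interpolate at f ≈ 0.767 with slerp weights a = sin((1−f)δ)/sin δ ≈ 0.247, b = sin(fδ)/sin δ ≈ 0.788.
p = a·p₁ + b·p₂ ≈ (-0.942, 0.090, -0.324); φ = arcsin(p_z) ≈ -18.89°, λ = atan2(p_y, p_x) ≈ 174.53°.

≈ lat -19°, lon 175°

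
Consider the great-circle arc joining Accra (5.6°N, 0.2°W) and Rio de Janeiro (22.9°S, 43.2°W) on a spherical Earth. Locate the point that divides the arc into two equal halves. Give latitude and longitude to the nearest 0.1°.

From cos δ = sin φ₁ sin φ₂ + cos φ₁ cos φ₂ cos Δλ, the central angle is δ ≈ 0.886 rad (50.8°).
Interpolate at f = 1/2 with slerp weights a = sin((1−f)δ)/sin δ ≈ 0.553, b = sin(fδ)/sin δ ≈ 0.553.
p = a·p₁ + b·p₂ ≈ (0.922, -0.351, -0.161); φ = arcsin(p_z) ≈ -9.28°, λ = atan2(p_y, p_x) ≈ -20.83°.

≈ 9.3°S, 20.8°W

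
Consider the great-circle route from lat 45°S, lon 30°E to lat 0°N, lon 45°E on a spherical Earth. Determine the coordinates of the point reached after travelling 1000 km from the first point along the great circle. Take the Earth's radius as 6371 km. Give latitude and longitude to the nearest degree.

From cos δ = sin φ₁ sin φ₂ + cos φ₁ cos φ₂ cos Δλ, the central angle is δ ≈ 0.819 rad (46.9°). The total great-circle distance is δ·R ≈ 0.819 × 6371 ≈ 5217 km, so the target fraction is f = 1000/5217 ≈ 0.192.
Interpolate at f ≈ 0.192 with slerp weights a = sin((1−f)δ)/sin δ ≈ 0.842, b = sin(fδ)/sin δ ≈ 0.214.
p = a·p₁ + b·p₂ ≈ (0.667, 0.449, -0.595); φ = arcsin(p_z) ≈ -36.52°, λ = atan2(p_y, p_x) ≈ 33.95°.

≈ lat 37°S, lon 34°E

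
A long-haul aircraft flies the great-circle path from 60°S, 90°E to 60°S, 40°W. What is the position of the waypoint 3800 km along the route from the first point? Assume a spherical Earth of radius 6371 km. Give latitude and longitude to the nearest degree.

Write both endpoints as unit vectors p₁, p₂ with components (cos φ cos λ, cos φ sin λ, sin φ).
The central angle between the endpoints is δ = arccos(p₁·p₂) ≈ 0.941 rad (53.9°). The total great-circle distance is δ·R ≈ 0.941 × 6371 ≈ 5993 km, so the target fraction is f = 3800/5993 ≈ 0.634.
Interpolate at f ≈ 0.634 with slerp weights a = sin((1−f)δ)/sin δ ≈ 0.418, b = sin(fδ)/sin δ ≈ 0.695.
p = a·p₁ + b·p₂ ≈ (0.266, -0.015, -0.964); φ = arcsin(p_z) ≈ -74.53°, λ = atan2(p_y, p_x) ≈ -3.15°.

≈ 75°S, 3°W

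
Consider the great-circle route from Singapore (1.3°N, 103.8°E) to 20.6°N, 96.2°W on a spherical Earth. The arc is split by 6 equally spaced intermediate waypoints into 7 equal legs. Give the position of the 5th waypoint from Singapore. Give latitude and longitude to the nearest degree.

≈ 46°N, 139°W

Write both endpoints as unit vectors p₁, p₂ with components (cos φ cos λ, cos φ sin λ, sin φ).
The central angle between the endpoints is δ = arccos(p₁·p₂) ≈ 2.629 rad (150.6°).
Interpolate at f = 5/7 with slerp weights a = sin((1−f)δ)/sin δ ≈ 1.391, b = sin(fδ)/sin δ ≈ 1.943.
p = a·p₁ + b·p₂ ≈ (-0.528, -0.458, 0.715); φ = arcsin(p_z) ≈ 45.66°, λ = atan2(p_y, p_x) ≈ -139.09°.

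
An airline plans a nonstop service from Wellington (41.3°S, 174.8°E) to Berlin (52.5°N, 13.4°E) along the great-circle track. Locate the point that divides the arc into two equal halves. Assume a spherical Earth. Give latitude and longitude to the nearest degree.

From cos δ = sin φ₁ sin φ₂ + cos φ₁ cos φ₂ cos Δλ, the central angle is δ ≈ 2.848 rad (163.2°).
Interpolate at f = 1/2 with slerp weights a = sin((1−f)δ)/sin δ ≈ 3.413, b = sin(fδ)/sin δ ≈ 3.413.
p = a·p₁ + b·p₂ ≈ (-0.532, 0.714, 0.455); φ = arcsin(p_z) ≈ 27.07°, λ = atan2(p_y, p_x) ≈ 126.71°.

≈ 27°N, 127°E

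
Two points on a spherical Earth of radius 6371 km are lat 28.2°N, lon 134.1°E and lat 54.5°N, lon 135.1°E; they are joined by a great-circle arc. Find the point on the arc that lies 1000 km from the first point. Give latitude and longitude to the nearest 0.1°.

The haversine formula gives a central angle δ ≈ 0.459 rad (26.3°) between the endpoints. The total great-circle distance is δ·R ≈ 0.459 × 6371 ≈ 2926 km, so the target fraction is f = 1000/2926 ≈ 0.342.
Interpolate at f ≈ 0.342 with slerp weights a = sin((1−f)δ)/sin δ ≈ 0.672, b = sin(fδ)/sin δ ≈ 0.353.
p = a·p₁ + b·p₂ ≈ (-0.557, 0.570, 0.604); φ = arcsin(p_z) ≈ 37.19°, λ = atan2(p_y, p_x) ≈ 134.36°.

≈ lat 37.2°N, lon 134.4°E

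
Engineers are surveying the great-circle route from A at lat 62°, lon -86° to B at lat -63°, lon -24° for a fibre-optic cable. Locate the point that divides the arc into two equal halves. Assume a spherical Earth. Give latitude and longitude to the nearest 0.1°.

≈ lat -0.6°, lon -55.6°

Convert each endpoint to a unit vector on the sphere (x = cos φ cos λ, y = cos φ sin λ, z = sin φ).
The central angle between the endpoints is δ = arccos(p₁·p₂) ≈ 2.328 rad (133.4°).
Interpolate at f = 1/2 with slerp weights a = sin((1−f)δ)/sin δ ≈ 1.263, b = sin(fδ)/sin δ ≈ 1.263.
p = a·p₁ + b·p₂ ≈ (0.565, -0.825, -0.010); φ = arcsin(p_z) ≈ -0.58°, λ = atan2(p_y, p_x) ≈ -55.58°.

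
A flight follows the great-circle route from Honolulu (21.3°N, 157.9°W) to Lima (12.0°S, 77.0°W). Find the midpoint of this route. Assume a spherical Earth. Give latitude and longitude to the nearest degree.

Convert each endpoint to a unit vector on the sphere (x = cos φ cos λ, y = cos φ sin λ, z = sin φ).
The central angle between the endpoints is δ = arccos(p₁·p₂) ≈ 1.502 rad (86.1°).
Interpolate at f = 1/2 with slerp weights a = sin((1−f)δ)/sin δ ≈ 0.684, b = sin(fδ)/sin δ ≈ 0.684.
p = a·p₁ + b·p₂ ≈ (-0.440, -0.892, 0.106); φ = arcsin(p_z) ≈ 6.10°, λ = atan2(p_y, p_x) ≈ -116.26°.

≈ 6°N, 116°W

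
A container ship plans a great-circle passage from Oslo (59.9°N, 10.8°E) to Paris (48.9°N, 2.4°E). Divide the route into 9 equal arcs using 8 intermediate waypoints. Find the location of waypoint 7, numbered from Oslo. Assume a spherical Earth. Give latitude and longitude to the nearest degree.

The haversine formula gives a central angle δ ≈ 0.210 rad (12.0°) between the endpoints.
Interpolate at f = 7/9 with slerp weights a = sin((1−f)δ)/sin δ ≈ 0.224, b = sin(fδ)/sin δ ≈ 0.780.
p = a·p₁ + b·p₂ ≈ (0.623, 0.043, 0.781); φ = arcsin(p_z) ≈ 51.39°, λ = atan2(p_y, p_x) ≈ 3.91°.

≈ (51°N, 4°E)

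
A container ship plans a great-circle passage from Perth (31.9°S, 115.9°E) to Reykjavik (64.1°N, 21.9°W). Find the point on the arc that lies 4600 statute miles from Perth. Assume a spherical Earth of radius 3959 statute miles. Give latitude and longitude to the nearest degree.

≈ 29°N, 88°E

Convert each endpoint to a unit vector on the sphere (x = cos φ cos λ, y = cos φ sin λ, z = sin φ).
The central angle between the endpoints is δ = arccos(p₁·p₂) ≈ 2.419 rad (138.6°). The total great-circle distance is δ·R ≈ 2.419 × 3959 ≈ 9577 mi, so the target fraction is f = 4600/9577 ≈ 0.480.
Interpolate at f ≈ 0.480 with slerp weights a = sin((1−f)δ)/sin δ ≈ 1.438, b = sin(fδ)/sin δ ≈ 1.387.
p = a·p₁ + b·p₂ ≈ (0.029, 0.872, 0.488); φ = arcsin(p_z) ≈ 29.21°, λ = atan2(p_y, p_x) ≈ 88.10°.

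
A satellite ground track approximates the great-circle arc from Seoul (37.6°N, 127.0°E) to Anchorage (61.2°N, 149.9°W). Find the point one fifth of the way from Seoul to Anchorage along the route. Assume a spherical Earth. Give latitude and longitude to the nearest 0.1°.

Write both endpoints as unit vectors p₁, p₂ with components (cos φ cos λ, cos φ sin λ, sin φ).
The central angle between the endpoints is δ = arccos(p₁·p₂) ≈ 0.951 rad (54.5°).
Interpolate at f = 1/5 with slerp weights a = sin((1−f)δ)/sin δ ≈ 0.847, b = sin(fδ)/sin δ ≈ 0.232.
p = a·p₁ + b·p₂ ≈ (-0.501, 0.480, 0.720); φ = arcsin(p_z) ≈ 46.09°, λ = atan2(p_y, p_x) ≈ 136.22°.

≈ 46.1°N, 136.2°E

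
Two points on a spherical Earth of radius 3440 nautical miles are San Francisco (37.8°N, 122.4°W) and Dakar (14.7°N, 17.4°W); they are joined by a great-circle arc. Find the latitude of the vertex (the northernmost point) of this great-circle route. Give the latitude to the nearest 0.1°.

≈ 42.4°N

The great circle lies in the plane with unit normal n̂ = (p₁ × p₂)/|p₁ × p₂|.
Here n̂_z ≈ +0.739; the vertex latitude is φ_max = arccos|n̂_z| ≈ 42.4°.
Check via Clairaut: cos φ_max = |cos φ₁| · sin C = cos(37.8°)·sin(69.3°) ≈ 0.739, again giving ≈ 42.4°.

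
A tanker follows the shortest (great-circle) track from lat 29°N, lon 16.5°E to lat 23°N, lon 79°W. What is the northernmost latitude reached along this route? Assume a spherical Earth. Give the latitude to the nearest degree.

≈ 36°N

The great circle lies in the plane with unit normal n̂ = (p₁ × p₂)/|p₁ × p₂|.
Here n̂_z ≈ -0.806; the vertex latitude is φ_max = arccos|n̂_z| ≈ 36.2°.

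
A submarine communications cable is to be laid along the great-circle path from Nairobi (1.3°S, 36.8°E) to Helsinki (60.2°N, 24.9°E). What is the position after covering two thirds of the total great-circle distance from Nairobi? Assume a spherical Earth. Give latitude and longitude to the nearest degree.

≈ 40°N, 31°E

Convert each endpoint to a unit vector on the sphere (x = cos φ cos λ, y = cos φ sin λ, z = sin φ).
The central angle between the endpoints is δ = arccos(p₁·p₂) ≈ 1.085 rad (62.2°).
Interpolate at f = 2/3 with slerp weights a = sin((1−f)δ)/sin δ ≈ 0.400, b = sin(fδ)/sin δ ≈ 0.749.
p = a·p₁ + b·p₂ ≈ (0.658, 0.396, 0.641); φ = arcsin(p_z) ≈ 39.83°, λ = atan2(p_y, p_x) ≈ 31.07°.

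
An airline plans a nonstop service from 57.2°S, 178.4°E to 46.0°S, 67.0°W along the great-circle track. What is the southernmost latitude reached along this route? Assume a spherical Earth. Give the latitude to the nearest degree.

The great circle lies in the plane with unit normal n̂ = (p₁ × p₂)/|p₁ × p₂|.
Here n̂_z ≈ +0.383; the vertex latitude is φ_max = arccos|n̂_z| ≈ 67.5°.
Check via Clairaut: cos φ_max = |cos φ₁| · sin C = cos(57.2°)·sin(135.1°) ≈ 0.383, again giving ≈ 67.5°.

≈ 67°S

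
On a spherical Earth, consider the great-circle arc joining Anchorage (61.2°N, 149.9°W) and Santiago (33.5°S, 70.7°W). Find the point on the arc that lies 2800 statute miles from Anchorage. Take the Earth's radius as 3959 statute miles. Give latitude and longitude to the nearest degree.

Convert each endpoint to a unit vector on the sphere (x = cos φ cos λ, y = cos φ sin λ, z = sin φ).
The central angle between the endpoints is δ = arccos(p₁·p₂) ≈ 1.991 rad (114.1°). The total great-circle distance is δ·R ≈ 1.991 × 3959 ≈ 7884 mi, so the target fraction is f = 2800/7884 ≈ 0.355.
Interpolate at f ≈ 0.355 with slerp weights a = sin((1−f)δ)/sin δ ≈ 1.051, b = sin(fδ)/sin δ ≈ 0.712.
p = a·p₁ + b·p₂ ≈ (-0.242, -0.814, 0.528); φ = arcsin(p_z) ≈ 31.87°, λ = atan2(p_y, p_x) ≈ -106.54°.

≈ (32°N, 107°W)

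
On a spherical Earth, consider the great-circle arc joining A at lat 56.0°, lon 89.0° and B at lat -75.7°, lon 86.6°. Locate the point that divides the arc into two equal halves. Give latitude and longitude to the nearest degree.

Write both endpoints as unit vectors p₁, p₂ with components (cos φ cos λ, cos φ sin λ, sin φ).
The central angle between the endpoints is δ = arccos(p₁·p₂) ≈ 2.299 rad (131.7°).
Interpolate at f = 1/2 with slerp weights a = sin((1−f)δ)/sin δ ≈ 1.222, b = sin(fδ)/sin δ ≈ 1.222.
p = a·p₁ + b·p₂ ≈ (0.030, 0.985, -0.171); φ = arcsin(p_z) ≈ -9.85°, λ = atan2(p_y, p_x) ≈ 88.26°.

≈ lat -10°, lon 88°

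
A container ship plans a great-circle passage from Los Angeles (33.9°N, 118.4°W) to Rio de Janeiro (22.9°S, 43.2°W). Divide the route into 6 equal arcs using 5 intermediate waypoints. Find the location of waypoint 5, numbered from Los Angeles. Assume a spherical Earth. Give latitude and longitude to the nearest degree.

≈ 13°S, 56°W

Convert each endpoint to a unit vector on the sphere (x = cos φ cos λ, y = cos φ sin λ, z = sin φ).
The central angle between the endpoints is δ = arccos(p₁·p₂) ≈ 1.593 rad (91.2°).
Interpolate at f = 5/6 with slerp weights a = sin((1−f)δ)/sin δ ≈ 0.262, b = sin(fδ)/sin δ ≈ 0.971.
p = a·p₁ + b·p₂ ≈ (0.548, -0.804, -0.231); φ = arcsin(p_z) ≈ -13.38°, λ = atan2(p_y, p_x) ≈ -55.70°.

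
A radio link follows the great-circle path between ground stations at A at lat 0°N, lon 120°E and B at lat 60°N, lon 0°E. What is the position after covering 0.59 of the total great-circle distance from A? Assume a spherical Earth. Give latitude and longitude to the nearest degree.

From cos δ = sin φ₁ sin φ₂ + cos φ₁ cos φ₂ cos Δλ, the central angle is δ ≈ 1.823 rad (104.5°).
Interpolate at f = 0.59 with slerp weights a = sin((1−f)δ)/sin δ ≈ 0.702, b = sin(fδ)/sin δ ≈ 0.909.
p = a·p₁ + b·p₂ ≈ (0.103, 0.608, 0.787); φ = arcsin(p_z) ≈ 51.91°, λ = atan2(p_y, p_x) ≈ 80.36°.

≈ lat 52°N, lon 80°E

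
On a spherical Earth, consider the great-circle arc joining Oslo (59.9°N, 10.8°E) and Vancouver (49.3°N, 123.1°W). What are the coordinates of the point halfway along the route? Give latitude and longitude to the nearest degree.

From cos δ = sin φ₁ sin φ₂ + cos φ₁ cos φ₂ cos Δλ, the central angle is δ ≈ 1.127 rad (64.6°).
Interpolate at f = 1/2 with slerp weights a = sin((1−f)δ)/sin δ ≈ 0.591, b = sin(fδ)/sin δ ≈ 0.591.
p = a·p₁ + b·p₂ ≈ (0.081, -0.268, 0.960); φ = arcsin(p_z) ≈ 73.77°, λ = atan2(p_y, p_x) ≈ -73.20°.

≈ 74°N, 73°W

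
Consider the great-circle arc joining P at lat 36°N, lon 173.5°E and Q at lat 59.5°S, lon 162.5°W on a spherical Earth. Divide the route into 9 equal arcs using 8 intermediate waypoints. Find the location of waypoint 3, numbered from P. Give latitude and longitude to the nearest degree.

Convert each endpoint to a unit vector on the sphere (x = cos φ cos λ, y = cos φ sin λ, z = sin φ).
The central angle between the endpoints is δ = arccos(p₁·p₂) ≈ 1.703 rad (97.5°).
Interpolate at f = 3/9 with slerp weights a = sin((1−f)δ)/sin δ ≈ 0.914, b = sin(fδ)/sin δ ≈ 0.542.
p = a·p₁ + b·p₂ ≈ (-0.998, 0.001, 0.070); φ = arcsin(p_z) ≈ 4.03°, λ = atan2(p_y, p_x) ≈ 179.94°.

≈ lat 4°N, lon 180°E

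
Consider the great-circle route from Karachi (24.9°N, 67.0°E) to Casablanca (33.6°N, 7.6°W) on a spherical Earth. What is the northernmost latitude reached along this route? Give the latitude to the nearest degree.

≈ 36°N

The great circle lies in the plane with unit normal n̂ = (p₁ × p₂)/|p₁ × p₂|.
Here n̂_z ≈ -0.808; the vertex latitude is φ_max = arccos|n̂_z| ≈ 36.1°.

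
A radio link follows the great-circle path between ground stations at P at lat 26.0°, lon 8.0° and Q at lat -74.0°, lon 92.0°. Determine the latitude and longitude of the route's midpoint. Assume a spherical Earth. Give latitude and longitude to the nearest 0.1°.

≈ lat -28.4°, lon 24.5°

Convert each endpoint to a unit vector on the sphere (x = cos φ cos λ, y = cos φ sin λ, z = sin φ).
The central angle between the endpoints is δ = arccos(p₁·p₂) ≈ 1.977 rad (113.3°).
Interpolate at f = 1/2 with slerp weights a = sin((1−f)δ)/sin δ ≈ 0.909, b = sin(fδ)/sin δ ≈ 0.909.
p = a·p₁ + b·p₂ ≈ (0.801, 0.364, -0.476); φ = arcsin(p_z) ≈ -28.40°, λ = atan2(p_y, p_x) ≈ 24.46°.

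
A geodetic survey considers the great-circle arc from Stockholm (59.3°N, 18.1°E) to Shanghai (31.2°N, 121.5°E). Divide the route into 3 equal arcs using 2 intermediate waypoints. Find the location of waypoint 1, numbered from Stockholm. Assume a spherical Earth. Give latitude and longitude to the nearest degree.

From cos δ = sin φ₁ sin φ₂ + cos φ₁ cos φ₂ cos Δλ, the central angle is δ ≈ 1.219 rad (69.9°).
Interpolate at f = 1/3 with slerp weights a = sin((1−f)δ)/sin δ ≈ 0.774, b = sin(fδ)/sin δ ≈ 0.421.
p = a·p₁ + b·p₂ ≈ (0.187, 0.430, 0.883); φ = arcsin(p_z) ≈ 62.04°, λ = atan2(p_y, p_x) ≈ 66.46°.

≈ 62°N, 66°E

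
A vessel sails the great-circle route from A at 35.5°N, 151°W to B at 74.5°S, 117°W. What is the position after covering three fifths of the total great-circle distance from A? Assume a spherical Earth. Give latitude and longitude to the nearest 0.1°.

≈ 31.2°S, 141.0°W

Convert each endpoint to a unit vector on the sphere (x = cos φ cos λ, y = cos φ sin λ, z = sin φ).
The central angle between the endpoints is δ = arccos(p₁·p₂) ≈ 1.960 rad (112.3°).
Interpolate at f = 3/5 with slerp weights a = sin((1−f)δ)/sin δ ≈ 0.763, b = sin(fδ)/sin δ ≈ 0.998.
p = a·p₁ + b·p₂ ≈ (-0.664, -0.539, -0.518); φ = arcsin(p_z) ≈ -31.21°, λ = atan2(p_y, p_x) ≈ -140.96°.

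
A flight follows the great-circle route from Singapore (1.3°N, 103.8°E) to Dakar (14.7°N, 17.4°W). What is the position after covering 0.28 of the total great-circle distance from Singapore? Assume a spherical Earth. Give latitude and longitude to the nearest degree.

The haversine formula gives a central angle δ ≈ 2.089 rad (119.7°) between the endpoints.
Interpolate at f = 0.28 with slerp weights a = sin((1−f)δ)/sin δ ≈ 1.148, b = sin(fδ)/sin δ ≈ 0.635.
p = a·p₁ + b·p₂ ≈ (0.313, 0.931, 0.187); φ = arcsin(p_z) ≈ 10.80°, λ = atan2(p_y, p_x) ≈ 71.44°.

≈ 11°N, 71°E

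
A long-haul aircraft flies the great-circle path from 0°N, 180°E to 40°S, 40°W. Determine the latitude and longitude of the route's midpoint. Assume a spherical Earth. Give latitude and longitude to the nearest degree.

Write both endpoints as unit vectors p₁, p₂ with components (cos φ cos λ, cos φ sin λ, sin φ).
The central angle between the endpoints is δ = arccos(p₁·p₂) ≈ 2.198 rad (125.9°).
Interpolate at f = 1/2 with slerp weights a = sin((1−f)δ)/sin δ ≈ 1.100, b = sin(fδ)/sin δ ≈ 1.100.
p = a·p₁ + b·p₂ ≈ (-0.455, -0.542, -0.707); φ = arcsin(p_z) ≈ -45.00°, λ = atan2(p_y, p_x) ≈ -130.00°.

≈ 45°S, 130°W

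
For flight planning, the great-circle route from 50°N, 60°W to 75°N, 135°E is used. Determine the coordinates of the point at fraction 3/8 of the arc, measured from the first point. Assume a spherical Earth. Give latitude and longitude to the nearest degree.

The haversine formula gives a central angle δ ≈ 0.953 rad (54.6°) between the endpoints.
Interpolate at f = 3/8 with slerp weights a = sin((1−f)δ)/sin δ ≈ 0.688, b = sin(fδ)/sin δ ≈ 0.429.
p = a·p₁ + b·p₂ ≈ (0.143, -0.305, 0.942); φ = arcsin(p_z) ≈ 70.35°, λ = atan2(p_y, p_x) ≈ -64.90°.

≈ 70°N, 65°W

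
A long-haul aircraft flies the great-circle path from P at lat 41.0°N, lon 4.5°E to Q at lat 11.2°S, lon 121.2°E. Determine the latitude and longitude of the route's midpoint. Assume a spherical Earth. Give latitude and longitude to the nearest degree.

Convert each endpoint to a unit vector on the sphere (x = cos φ cos λ, y = cos φ sin λ, z = sin φ).
The central angle between the endpoints is δ = arccos(p₁·p₂) ≈ 2.049 rad (117.4°).
Interpolate at f = 1/2 with slerp weights a = sin((1−f)δ)/sin δ ≈ 0.962, b = sin(fδ)/sin δ ≈ 0.962.
p = a·p₁ + b·p₂ ≈ (0.235, 0.864, 0.444); φ = arcsin(p_z) ≈ 26.39°, λ = atan2(p_y, p_x) ≈ 74.79°.

≈ lat 26°N, lon 75°E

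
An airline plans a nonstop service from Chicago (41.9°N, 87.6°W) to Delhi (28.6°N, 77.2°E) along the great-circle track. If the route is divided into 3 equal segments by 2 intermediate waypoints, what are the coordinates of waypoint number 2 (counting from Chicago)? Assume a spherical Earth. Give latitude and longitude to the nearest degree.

Convert each endpoint to a unit vector on the sphere (x = cos φ cos λ, y = cos φ sin λ, z = sin φ).
The central angle between the endpoints is δ = arccos(p₁·p₂) ≈ 1.887 rad (108.1°).
Interpolate at f = 2/3 with slerp weights a = sin((1−f)δ)/sin δ ≈ 0.619, b = sin(fδ)/sin δ ≈ 1.001.
p = a·p₁ + b·p₂ ≈ (0.214, 0.397, 0.893); φ = arcsin(p_z) ≈ 63.20°, λ = atan2(p_y, p_x) ≈ 61.66°.

≈ 63°N, 62°E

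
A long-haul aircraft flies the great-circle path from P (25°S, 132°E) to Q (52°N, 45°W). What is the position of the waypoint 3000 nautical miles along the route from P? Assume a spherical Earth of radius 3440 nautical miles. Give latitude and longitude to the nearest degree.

The haversine formula gives a central angle δ ≈ 2.669 rad (152.9°) between the endpoints. The total great-circle distance is δ·R ≈ 2.669 × 3440 ≈ 9180 nmi, so the target fraction is f = 3000/9180 ≈ 0.327.
Interpolate at f ≈ 0.327 with slerp weights a = sin((1−f)δ)/sin δ ≈ 2.140, b = sin(fδ)/sin δ ≈ 1.681.
p = a·p₁ + b·p₂ ≈ (-0.566, 0.709, 0.420); φ = arcsin(p_z) ≈ 24.86°, λ = atan2(p_y, p_x) ≈ 128.58°.

≈ (25°N, 129°E)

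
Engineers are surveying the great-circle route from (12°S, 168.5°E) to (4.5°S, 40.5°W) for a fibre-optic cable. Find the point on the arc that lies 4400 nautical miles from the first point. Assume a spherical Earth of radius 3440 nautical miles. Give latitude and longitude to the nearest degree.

≈ (30°S, 114°W)

From cos δ = sin φ₁ sin φ₂ + cos φ₁ cos φ₂ cos Δλ, the central angle is δ ≈ 2.562 rad (146.8°). The total great-circle distance is δ·R ≈ 2.562 × 3440 ≈ 8812 nmi, so the target fraction is f = 4400/8812 ≈ 0.499.
Interpolate at f ≈ 0.499 with slerp weights a = sin((1−f)δ)/sin δ ≈ 1.750, b = sin(fδ)/sin δ ≈ 1.748.
p = a·p₁ + b·p₂ ≈ (-0.352, -0.791, -0.501); φ = arcsin(p_z) ≈ -30.07°, λ = atan2(p_y, p_x) ≈ -114.02°.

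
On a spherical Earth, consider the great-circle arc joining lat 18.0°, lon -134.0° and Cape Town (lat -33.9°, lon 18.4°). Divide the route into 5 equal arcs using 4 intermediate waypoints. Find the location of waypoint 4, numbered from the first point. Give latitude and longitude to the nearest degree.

The haversine formula gives a central angle δ ≈ 2.630 rad (150.7°) between the endpoints.
Interpolate at f = 4/5 with slerp weights a = sin((1−f)δ)/sin δ ≈ 1.025, b = sin(fδ)/sin δ ≈ 1.759.
p = a·p₁ + b·p₂ ≈ (0.708, -0.241, -0.664); φ = arcsin(p_z) ≈ -41.62°, λ = atan2(p_y, p_x) ≈ -18.78°.

≈ lat -42°, lon -19°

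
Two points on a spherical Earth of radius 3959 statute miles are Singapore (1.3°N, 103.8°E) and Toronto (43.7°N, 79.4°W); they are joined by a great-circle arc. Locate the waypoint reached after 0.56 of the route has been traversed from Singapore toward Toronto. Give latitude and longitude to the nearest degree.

The haversine formula gives a central angle δ ≈ 2.355 rad (134.9°) between the endpoints.
Interpolate at f = 0.56 with slerp weights a = sin((1−f)δ)/sin δ ≈ 1.215, b = sin(fδ)/sin δ ≈ 1.367.
p = a·p₁ + b·p₂ ≈ (-0.108, 0.208, 0.972); φ = arcsin(p_z) ≈ 76.46°, λ = atan2(p_y, p_x) ≈ 117.43°.

≈ (76°N, 117°E)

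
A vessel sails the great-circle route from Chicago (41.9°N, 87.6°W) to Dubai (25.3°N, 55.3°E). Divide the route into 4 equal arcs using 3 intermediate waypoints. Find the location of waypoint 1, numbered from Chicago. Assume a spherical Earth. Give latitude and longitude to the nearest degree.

≈ (61°N, 57°W)

Write both endpoints as unit vectors p₁, p₂ with components (cos φ cos λ, cos φ sin λ, sin φ).
The central angle between the endpoints is δ = arccos(p₁·p₂) ≈ 1.825 rad (104.6°).
Interpolate at f = 1/4 with slerp weights a = sin((1−f)δ)/sin δ ≈ 1.012, b = sin(fδ)/sin δ ≈ 0.455.
p = a·p₁ + b·p₂ ≈ (0.266, -0.414, 0.870); φ = arcsin(p_z) ≈ 60.51°, λ = atan2(p_y, p_x) ≈ -57.32°.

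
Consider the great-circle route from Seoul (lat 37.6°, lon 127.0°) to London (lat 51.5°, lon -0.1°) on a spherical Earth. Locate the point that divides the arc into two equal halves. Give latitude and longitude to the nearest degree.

≈ lat 65°, lon 77°

Convert each endpoint to a unit vector on the sphere (x = cos φ cos λ, y = cos φ sin λ, z = sin φ).
The central angle between the endpoints is δ = arccos(p₁·p₂) ≈ 1.390 rad (79.6°).
Interpolate at f = 1/2 with slerp weights a = sin((1−f)δ)/sin δ ≈ 0.651, b = sin(fδ)/sin δ ≈ 0.651.
p = a·p₁ + b·p₂ ≈ (0.095, 0.411, 0.907); φ = arcsin(p_z) ≈ 65.04°, λ = atan2(p_y, p_x) ≈ 77.01°.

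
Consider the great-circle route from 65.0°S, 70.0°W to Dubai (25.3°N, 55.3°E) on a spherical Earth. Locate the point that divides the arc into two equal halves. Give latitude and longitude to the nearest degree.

From cos δ = sin φ₁ sin φ₂ + cos φ₁ cos φ₂ cos Δλ, the central angle is δ ≈ 2.224 rad (127.5°).
Interpolate at f = 1/2 with slerp weights a = sin((1−f)δ)/sin δ ≈ 1.130, b = sin(fδ)/sin δ ≈ 1.130.
p = a·p₁ + b·p₂ ≈ (0.745, 0.391, -0.541); φ = arcsin(p_z) ≈ -32.75°, λ = atan2(p_y, p_x) ≈ 27.70°.

≈ 33°S, 28°E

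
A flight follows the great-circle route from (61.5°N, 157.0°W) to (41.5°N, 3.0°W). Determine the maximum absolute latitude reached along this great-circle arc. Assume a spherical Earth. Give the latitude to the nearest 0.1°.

The great circle lies in the plane with unit normal n̂ = (p₁ × p₂)/|p₁ × p₂|.
Here n̂_z ≈ +0.162; the vertex latitude is φ_max = arccos|n̂_z| ≈ 80.7°.
Check via Clairaut: cos φ_max = |cos φ₁| · sin C = cos(61.5°)·sin(19.9°) ≈ 0.162, again giving ≈ 80.7°.

≈ 80.7°N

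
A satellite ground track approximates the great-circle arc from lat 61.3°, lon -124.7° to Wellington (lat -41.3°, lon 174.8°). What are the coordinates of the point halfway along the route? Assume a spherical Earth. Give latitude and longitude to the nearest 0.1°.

From cos δ = sin φ₁ sin φ₂ + cos φ₁ cos φ₂ cos Δλ, the central angle is δ ≈ 1.984 rad (113.7°).
Interpolate at f = 1/2 with slerp weights a = sin((1−f)δ)/sin δ ≈ 0.914, b = sin(fδ)/sin δ ≈ 0.914.
p = a·p₁ + b·p₂ ≈ (-0.934, -0.299, 0.198); φ = arcsin(p_z) ≈ 11.45°, λ = atan2(p_y, p_x) ≈ -162.26°.

≈ lat 11.4°, lon -162.3°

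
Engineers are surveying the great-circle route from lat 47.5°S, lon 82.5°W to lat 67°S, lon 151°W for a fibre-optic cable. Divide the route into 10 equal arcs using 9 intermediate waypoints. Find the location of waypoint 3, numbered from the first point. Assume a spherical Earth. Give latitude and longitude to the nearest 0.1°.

From cos δ = sin φ₁ sin φ₂ + cos φ₁ cos φ₂ cos Δλ, the central angle is δ ≈ 0.683 rad (39.2°).
Interpolate at f = 3/10 with slerp weights a = sin((1−f)δ)/sin δ ≈ 0.729, b = sin(fδ)/sin δ ≈ 0.322.
p = a·p₁ + b·p₂ ≈ (-0.046, -0.549, -0.834); φ = arcsin(p_z) ≈ -56.54°, λ = atan2(p_y, p_x) ≈ -94.78°.

≈ lat 56.5°S, lon 94.8°W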